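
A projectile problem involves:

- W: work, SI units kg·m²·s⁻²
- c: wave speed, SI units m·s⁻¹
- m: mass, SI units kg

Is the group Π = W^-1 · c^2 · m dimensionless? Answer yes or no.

Sum the exponent of each base dimension across the product:
  M: −[W]_M + 2·[c]_M + [m]_M = −(1) + 2·(0) + (1) = 0
  L: −[W]_L + 2·[c]_L + [m]_L = −(2) + 2·(1) + (0) = 0
  T: −[W]_T + 2·[c]_T + [m]_T = −(-2) + 2·(-1) + (0) = 0
All base exponents vanish — dimensionless.

yes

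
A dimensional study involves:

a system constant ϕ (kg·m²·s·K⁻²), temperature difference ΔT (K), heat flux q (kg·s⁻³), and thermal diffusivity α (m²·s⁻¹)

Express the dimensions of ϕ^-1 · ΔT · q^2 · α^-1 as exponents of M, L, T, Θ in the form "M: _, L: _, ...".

M: 1, L: -4, T: -6, Θ: 3

Collect each base-dimension exponent across the product:
  M: −(1) + (0) + 2·(1) − (0) = 1
  L: −(2) + (0) + 2·(0) − (2) = -4
  T: −(1) + (0) + 2·(-3) − (-1) = -6
  Θ: −(-2) + (1) + 2·(0) − (0) = 3
So the dimensions are [M L⁻⁴ T⁻⁶ Θ³].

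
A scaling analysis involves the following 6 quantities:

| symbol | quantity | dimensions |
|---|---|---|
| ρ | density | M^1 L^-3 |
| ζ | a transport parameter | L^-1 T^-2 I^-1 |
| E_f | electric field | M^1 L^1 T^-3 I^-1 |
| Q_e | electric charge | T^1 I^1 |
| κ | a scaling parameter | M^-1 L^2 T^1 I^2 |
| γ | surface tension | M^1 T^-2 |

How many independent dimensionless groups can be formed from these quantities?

There are 6 variables and 4 base dimensions (M, L, T, I).
The dimension matrix has rank 4.
Independent dimensionless groups: 6 − 4 = 2.

2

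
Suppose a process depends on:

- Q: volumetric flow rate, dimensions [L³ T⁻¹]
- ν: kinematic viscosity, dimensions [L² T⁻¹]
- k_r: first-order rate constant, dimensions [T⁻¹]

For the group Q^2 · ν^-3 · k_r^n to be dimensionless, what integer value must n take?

Balance the T exponent: (-1)·n from k_r, plus 2·(-1) − 3·(-1) = 1 from the rest, must sum to zero.
−n + 1 = 0, so n = 1.

1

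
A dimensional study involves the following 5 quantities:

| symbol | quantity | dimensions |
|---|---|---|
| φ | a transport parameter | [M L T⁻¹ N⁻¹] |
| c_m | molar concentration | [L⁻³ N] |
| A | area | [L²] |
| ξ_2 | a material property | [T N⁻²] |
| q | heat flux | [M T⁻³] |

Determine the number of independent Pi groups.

1

There are 5 variables and 4 base dimensions (M, L, T, N).
The dimension matrix has rank 4.
Independent dimensionless groups: 5 − 4 = 1.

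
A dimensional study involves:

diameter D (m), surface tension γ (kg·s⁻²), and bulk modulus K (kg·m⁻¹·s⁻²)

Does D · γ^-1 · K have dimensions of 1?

yes

Sum the exponent of each base dimension across the product:
  M: [D]_M − [γ]_M + [K]_M = (0) − (1) + (1) = 0
  L: [D]_L − [γ]_L + [K]_L = (1) − (0) + (-1) = 0
  T: [D]_T − [γ]_T + [K]_T = (0) − (-2) + (-2) = 0
All base exponents vanish — dimensionless.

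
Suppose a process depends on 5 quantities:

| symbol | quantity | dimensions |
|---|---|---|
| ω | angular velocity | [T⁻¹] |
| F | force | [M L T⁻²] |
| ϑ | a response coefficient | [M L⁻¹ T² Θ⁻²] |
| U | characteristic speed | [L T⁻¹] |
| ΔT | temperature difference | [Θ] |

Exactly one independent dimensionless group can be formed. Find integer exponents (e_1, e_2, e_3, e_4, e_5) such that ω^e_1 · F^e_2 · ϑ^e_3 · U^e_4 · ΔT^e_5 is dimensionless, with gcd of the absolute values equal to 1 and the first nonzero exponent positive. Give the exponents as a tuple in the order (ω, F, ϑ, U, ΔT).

M: e_1·(0) + e_2·(1) + e_3·(1) + e_4·(0) + e_5·(0) = 0
L: e_1·(0) + e_2·(1) + e_3·(-1) + e_4·(1) + e_5·(0) = 0
T: e_1·(-1) + e_2·(-2) + e_3·(2) + e_4·(-1) + e_5·(0) = 0
Θ: e_1·(0) + e_2·(0) + e_3·(-2) + e_4·(0) + e_5·(1) = 0
Solving this homogeneous linear system for the smallest-integer solution (first nonzero entry positive) gives (2, -1, 1, 2, 2).

(2, -1, 1, 2, 2)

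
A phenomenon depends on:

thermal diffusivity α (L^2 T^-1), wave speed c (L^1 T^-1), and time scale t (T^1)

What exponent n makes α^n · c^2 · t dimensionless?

Balance the L exponent: (2)·n from α, plus 2·(1) + (0) = 2 from the rest, must sum to zero.
2n + 2 = 0, so n = -1.

-1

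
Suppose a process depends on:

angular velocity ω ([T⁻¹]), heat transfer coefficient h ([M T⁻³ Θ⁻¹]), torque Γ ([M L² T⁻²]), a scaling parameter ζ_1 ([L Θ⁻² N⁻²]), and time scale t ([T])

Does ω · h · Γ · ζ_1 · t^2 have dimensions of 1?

no

Sum the exponent of each base dimension across the product:
  M: [ω]_M + [h]_M + [Γ]_M + [ζ_1]_M + 2·[t]_M = (0) + (1) + (1) + (0) + 2·(0) = 2
  L: [ω]_L + [h]_L + [Γ]_L + [ζ_1]_L + 2·[t]_L = (0) + (0) + (2) + (1) + 2·(0) = 3
  T: [ω]_T + [h]_T + [Γ]_T + [ζ_1]_T + 2·[t]_T = (-1) + (-3) + (-2) + (0) + 2·(1) = -4
  Θ: [ω]_Θ + [h]_Θ + [Γ]_Θ + [ζ_1]_Θ + 2·[t]_Θ = (0) + (-1) + (0) + (-2) + 2·(0) = -3
  N: [ω]_N + [h]_N + [Γ]_N + [ζ_1]_N + 2·[t]_N = (0) + (0) + (0) + (-2) + 2·(0) = -2
Net dimensions [M² L³ T⁻⁴ Θ⁻³ N⁻²] ≠ [1] — not dimensionless.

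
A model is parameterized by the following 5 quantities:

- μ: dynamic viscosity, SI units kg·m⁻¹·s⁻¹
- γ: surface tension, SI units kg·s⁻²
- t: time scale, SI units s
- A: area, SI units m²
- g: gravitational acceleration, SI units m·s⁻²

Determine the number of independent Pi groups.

There are 5 variables and 3 base dimensions (M, L, T).
The dimension matrix has rank 3.
Independent dimensionless groups: 5 − 3 = 2.

2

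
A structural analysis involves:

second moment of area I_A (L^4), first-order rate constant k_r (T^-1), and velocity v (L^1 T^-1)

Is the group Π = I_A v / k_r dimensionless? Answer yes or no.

Sum the exponent of each base dimension across the product:
  L: [I_A]_L − [k_r]_L + [v]_L = (4) − (0) + (1) = 5
  T: [I_A]_T − [k_r]_T + [v]_T = (0) − (-1) + (-1) = 0
Net dimensions [L⁵] ≠ [1] — not dimensionless.

no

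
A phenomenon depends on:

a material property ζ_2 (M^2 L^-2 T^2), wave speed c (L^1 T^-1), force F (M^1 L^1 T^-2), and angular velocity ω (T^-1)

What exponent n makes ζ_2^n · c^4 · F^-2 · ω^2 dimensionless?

1

Balance the M exponent: (2)·n from ζ_2, plus 4·(0) − 2·(1) + 2·(0) = -2 from the rest, must sum to zero.
2n − 2 = 0, so n = 1.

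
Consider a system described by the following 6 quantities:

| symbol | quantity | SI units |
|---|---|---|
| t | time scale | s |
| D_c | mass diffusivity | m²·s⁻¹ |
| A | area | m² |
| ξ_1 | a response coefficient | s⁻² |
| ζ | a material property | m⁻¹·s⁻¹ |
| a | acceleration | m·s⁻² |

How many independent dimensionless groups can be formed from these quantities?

There are 6 variables and 2 base dimensions (L, T).
The dimension matrix has rank 2.
Independent dimensionless groups: 6 − 2 = 4.

4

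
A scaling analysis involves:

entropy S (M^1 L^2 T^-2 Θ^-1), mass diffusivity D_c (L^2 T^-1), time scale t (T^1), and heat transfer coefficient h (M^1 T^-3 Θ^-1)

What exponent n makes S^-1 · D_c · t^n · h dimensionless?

2

Balance the T exponent: (1)·n from t, plus −(-2) + (-1) + (-3) = -2 from the rest, must sum to zero.
n − 2 = 0, so n = 2.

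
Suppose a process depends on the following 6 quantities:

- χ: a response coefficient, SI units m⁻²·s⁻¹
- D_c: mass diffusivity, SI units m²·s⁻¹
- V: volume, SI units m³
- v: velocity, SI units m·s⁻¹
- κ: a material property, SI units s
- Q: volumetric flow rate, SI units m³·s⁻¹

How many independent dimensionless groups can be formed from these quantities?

4

There are 6 variables and 2 base dimensions (L, T).
The dimension matrix has rank 2.
Independent dimensionless groups: 6 − 2 = 4.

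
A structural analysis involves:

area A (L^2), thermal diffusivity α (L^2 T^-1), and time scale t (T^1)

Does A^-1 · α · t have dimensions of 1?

Sum the exponent of each base dimension across the product:
  L: −[A]_L + [α]_L + [t]_L = −(2) + (2) + (0) = 0
  T: −[A]_T + [α]_T + [t]_T = −(0) + (-1) + (1) = 0
All base exponents vanish — dimensionless.

yes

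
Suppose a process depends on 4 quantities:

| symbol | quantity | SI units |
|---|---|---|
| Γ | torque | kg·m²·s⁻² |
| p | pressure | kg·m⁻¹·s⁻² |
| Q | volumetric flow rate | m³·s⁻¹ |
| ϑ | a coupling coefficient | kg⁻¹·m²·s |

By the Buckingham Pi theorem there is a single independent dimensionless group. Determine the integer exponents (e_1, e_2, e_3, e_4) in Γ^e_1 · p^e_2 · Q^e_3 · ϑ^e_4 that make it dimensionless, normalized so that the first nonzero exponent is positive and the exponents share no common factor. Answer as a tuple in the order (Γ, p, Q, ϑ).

(2, 1, -3, 3)

M: e_1·(1) + e_2·(1) + e_3·(0) + e_4·(-1) = 0
L: e_1·(2) + e_2·(-1) + e_3·(3) + e_4·(2) = 0
T: e_1·(-2) + e_2·(-2) + e_3·(-1) + e_4·(1) = 0
Solving this homogeneous linear system for the smallest-integer solution (first nonzero entry positive) gives (2, 1, -3, 3).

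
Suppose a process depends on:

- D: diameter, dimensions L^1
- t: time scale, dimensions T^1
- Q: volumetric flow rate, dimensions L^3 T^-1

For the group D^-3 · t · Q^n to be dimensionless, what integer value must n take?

1

Balance the L exponent: (3)·n from Q, plus −3·(1) + (0) = -3 from the rest, must sum to zero.
3n − 3 = 0, so n = 1.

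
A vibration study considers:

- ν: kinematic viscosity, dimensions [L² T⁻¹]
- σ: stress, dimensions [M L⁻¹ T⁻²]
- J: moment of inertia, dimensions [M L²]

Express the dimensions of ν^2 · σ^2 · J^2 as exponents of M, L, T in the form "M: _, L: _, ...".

Collect each base-dimension exponent across the product:
  M: 2·(0) + 2·(1) + 2·(1) = 4
  L: 2·(2) + 2·(-1) + 2·(2) = 6
  T: 2·(-1) + 2·(-2) + 2·(0) = -6
So the dimensions are [M⁴ L⁶ T⁻⁶].

M: 4, L: 6, T: -6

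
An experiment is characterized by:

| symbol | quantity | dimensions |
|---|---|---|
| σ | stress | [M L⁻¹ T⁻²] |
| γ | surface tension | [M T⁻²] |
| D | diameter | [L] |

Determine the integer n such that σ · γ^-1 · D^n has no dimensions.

1

Balance the L exponent: (1)·n from D, plus (-1) − (0) = -1 from the rest, must sum to zero.
n − 1 = 0, so n = 1.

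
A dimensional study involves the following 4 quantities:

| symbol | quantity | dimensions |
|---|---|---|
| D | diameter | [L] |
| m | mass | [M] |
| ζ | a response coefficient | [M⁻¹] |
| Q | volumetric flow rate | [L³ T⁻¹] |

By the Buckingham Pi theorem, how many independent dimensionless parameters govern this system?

There are 4 variables and 3 base dimensions (M, L, T).
The dimension matrix has rank 3.
Independent dimensionless groups: 4 − 3 = 1.

1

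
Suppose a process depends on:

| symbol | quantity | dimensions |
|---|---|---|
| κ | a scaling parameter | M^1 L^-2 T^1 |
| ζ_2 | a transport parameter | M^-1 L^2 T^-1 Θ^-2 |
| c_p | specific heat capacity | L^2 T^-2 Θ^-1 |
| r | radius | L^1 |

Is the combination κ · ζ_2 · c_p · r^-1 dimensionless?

Sum the exponent of each base dimension across the product:
  M: [κ]_M + [ζ_2]_M + [c_p]_M − [r]_M = (1) + (-1) + (0) − (0) = 0
  L: [κ]_L + [ζ_2]_L + [c_p]_L − [r]_L = (-2) + (2) + (2) − (1) = 1
  T: [κ]_T + [ζ_2]_T + [c_p]_T − [r]_T = (1) + (-1) + (-2) − (0) = -2
  Θ: [κ]_Θ + [ζ_2]_Θ + [c_p]_Θ − [r]_Θ = (0) + (-2) + (-1) − (0) = -3
Net dimensions [L T⁻² Θ⁻³] ≠ [1] — not dimensionless.

no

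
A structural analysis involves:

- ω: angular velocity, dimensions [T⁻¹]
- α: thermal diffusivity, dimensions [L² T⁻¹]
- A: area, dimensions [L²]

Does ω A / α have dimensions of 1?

Sum the exponent of each base dimension across the product:
  L: [ω]_L − [α]_L + [A]_L = (0) − (2) + (2) = 0
  T: [ω]_T − [α]_T + [A]_T = (-1) − (-1) + (0) = 0
All base exponents vanish — dimensionless.

yes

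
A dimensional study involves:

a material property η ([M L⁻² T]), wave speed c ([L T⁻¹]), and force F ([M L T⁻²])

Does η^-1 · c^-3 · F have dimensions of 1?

yes

Sum the exponent of each base dimension across the product:
  M: −[η]_M − 3·[c]_M + [F]_M = −(1) − 3·(0) + (1) = 0
  L: −[η]_L − 3·[c]_L + [F]_L = −(-2) − 3·(1) + (1) = 0
  T: −[η]_T − 3·[c]_T + [F]_T = −(1) − 3·(-1) + (-2) = 0
All base exponents vanish — dimensionless.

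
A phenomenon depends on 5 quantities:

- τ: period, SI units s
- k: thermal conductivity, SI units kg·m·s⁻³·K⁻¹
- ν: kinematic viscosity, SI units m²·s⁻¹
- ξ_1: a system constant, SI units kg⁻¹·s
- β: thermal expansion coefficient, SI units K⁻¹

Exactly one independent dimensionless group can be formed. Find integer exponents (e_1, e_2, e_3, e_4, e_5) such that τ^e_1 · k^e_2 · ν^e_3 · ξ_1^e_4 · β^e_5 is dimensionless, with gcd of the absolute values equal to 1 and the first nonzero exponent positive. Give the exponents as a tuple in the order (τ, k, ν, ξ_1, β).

(3, 2, -1, 2, -2)

M: e_1·(0) + e_2·(1) + e_3·(0) + e_4·(-1) + e_5·(0) = 0
L: e_1·(0) + e_2·(1) + e_3·(2) + e_4·(0) + e_5·(0) = 0
T: e_1·(1) + e_2·(-3) + e_3·(-1) + e_4·(1) + e_5·(0) = 0
Θ: e_1·(0) + e_2·(-1) + e_3·(0) + e_4·(0) + e_5·(-1) = 0
Solving this homogeneous linear system for the smallest-integer solution (first nonzero entry positive) gives (3, 2, -1, 2, -2).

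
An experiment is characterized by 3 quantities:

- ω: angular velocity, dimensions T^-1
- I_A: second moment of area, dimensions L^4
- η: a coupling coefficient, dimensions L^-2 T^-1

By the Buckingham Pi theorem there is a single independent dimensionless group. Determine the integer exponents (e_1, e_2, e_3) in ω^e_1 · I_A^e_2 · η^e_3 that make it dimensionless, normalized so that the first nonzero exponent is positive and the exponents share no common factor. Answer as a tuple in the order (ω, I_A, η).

L: e_1·(0) + e_2·(4) + e_3·(-2) = 0
T: e_1·(-1) + e_2·(0) + e_3·(-1) = 0
Solving this homogeneous linear system for the smallest-integer solution (first nonzero entry positive) gives (2, -1, -2).

(2, -1, -2)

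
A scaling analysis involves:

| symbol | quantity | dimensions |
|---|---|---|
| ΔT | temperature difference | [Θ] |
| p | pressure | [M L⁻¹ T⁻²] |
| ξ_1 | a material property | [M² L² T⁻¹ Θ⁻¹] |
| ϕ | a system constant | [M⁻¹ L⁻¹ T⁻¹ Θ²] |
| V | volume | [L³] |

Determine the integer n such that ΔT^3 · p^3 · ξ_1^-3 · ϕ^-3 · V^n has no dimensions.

2

Balance the L exponent: (3)·n from V, plus 3·(0) + 3·(-1) − 3·(2) − 3·(-1) = -6 from the rest, must sum to zero.
3n − 6 = 0, so n = 2.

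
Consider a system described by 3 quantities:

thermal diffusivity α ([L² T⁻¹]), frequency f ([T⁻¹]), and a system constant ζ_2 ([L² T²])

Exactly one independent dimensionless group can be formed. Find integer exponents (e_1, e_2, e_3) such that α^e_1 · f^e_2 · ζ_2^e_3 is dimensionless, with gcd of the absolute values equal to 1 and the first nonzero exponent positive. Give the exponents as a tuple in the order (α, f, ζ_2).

(1, -3, -1)

L: e_1·(2) + e_2·(0) + e_3·(2) = 0
T: e_1·(-1) + e_2·(-1) + e_3·(2) = 0
Solving this homogeneous linear system for the smallest-integer solution (first nonzero entry positive) gives (1, -3, -1).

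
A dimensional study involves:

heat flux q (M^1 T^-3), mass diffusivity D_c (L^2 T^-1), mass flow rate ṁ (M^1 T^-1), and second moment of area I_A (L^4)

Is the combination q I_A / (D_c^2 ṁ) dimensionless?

Sum the exponent of each base dimension across the product:
  M: [q]_M − 2·[D_c]_M − [ṁ]_M + [I_A]_M = (1) − 2·(0) − (1) + (0) = 0
  L: [q]_L − 2·[D_c]_L − [ṁ]_L + [I_A]_L = (0) − 2·(2) − (0) + (4) = 0
  T: [q]_T − 2·[D_c]_T − [ṁ]_T + [I_A]_T = (-3) − 2·(-1) − (-1) + (0) = 0
  Θ: [q]_Θ − 2·[D_c]_Θ − [ṁ]_Θ + [I_A]_Θ = (0) − 2·(0) − (0) + (0) = 0
All base exponents vanish — dimensionless.

yes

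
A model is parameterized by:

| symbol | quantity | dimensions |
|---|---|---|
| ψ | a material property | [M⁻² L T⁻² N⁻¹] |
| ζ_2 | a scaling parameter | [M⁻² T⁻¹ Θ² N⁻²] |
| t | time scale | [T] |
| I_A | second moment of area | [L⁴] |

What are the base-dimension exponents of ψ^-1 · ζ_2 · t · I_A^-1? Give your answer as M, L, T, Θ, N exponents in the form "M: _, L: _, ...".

M: 0, L: -5, T: 2, Θ: 2, N: -1

Collect each base-dimension exponent across the product:
  M: −(-2) + (-2) + (0) − (0) = 0
  L: −(1) + (0) + (0) − (4) = -5
  T: −(-2) + (-1) + (1) − (0) = 2
  Θ: −(0) + (2) + (0) − (0) = 2
  N: −(-1) + (-2) + (0) − (0) = -1
So the dimensions are [L⁻⁵ T² Θ² N⁻¹].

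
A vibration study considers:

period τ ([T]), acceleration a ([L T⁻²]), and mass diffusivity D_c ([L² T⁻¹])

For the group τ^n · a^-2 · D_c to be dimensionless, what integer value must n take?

-3

Balance the T exponent: (1)·n from τ, plus −2·(-2) + (-1) = 3 from the rest, must sum to zero.
n + 3 = 0, so n = -3.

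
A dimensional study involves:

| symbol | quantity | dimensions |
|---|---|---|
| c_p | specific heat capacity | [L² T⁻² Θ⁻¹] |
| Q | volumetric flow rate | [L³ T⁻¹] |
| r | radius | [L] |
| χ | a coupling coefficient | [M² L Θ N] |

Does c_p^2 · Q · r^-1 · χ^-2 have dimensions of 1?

no

Sum the exponent of each base dimension across the product:
  M: 2·[c_p]_M + [Q]_M − [r]_M − 2·[χ]_M = 2·(0) + (0) − (0) − 2·(2) = -4
  L: 2·[c_p]_L + [Q]_L − [r]_L − 2·[χ]_L = 2·(2) + (3) − (1) − 2·(1) = 4
  T: 2·[c_p]_T + [Q]_T − [r]_T − 2·[χ]_T = 2·(-2) + (-1) − (0) − 2·(0) = -5
  Θ: 2·[c_p]_Θ + [Q]_Θ − [r]_Θ − 2·[χ]_Θ = 2·(-1) + (0) − (0) − 2·(1) = -4
  N: 2·[c_p]_N + [Q]_N − [r]_N − 2·[χ]_N = 2·(0) + (0) − (0) − 2·(1) = -2
Net dimensions [M⁻⁴ L⁴ T⁻⁵ Θ⁻⁴ N⁻²] ≠ [1] — not dimensionless.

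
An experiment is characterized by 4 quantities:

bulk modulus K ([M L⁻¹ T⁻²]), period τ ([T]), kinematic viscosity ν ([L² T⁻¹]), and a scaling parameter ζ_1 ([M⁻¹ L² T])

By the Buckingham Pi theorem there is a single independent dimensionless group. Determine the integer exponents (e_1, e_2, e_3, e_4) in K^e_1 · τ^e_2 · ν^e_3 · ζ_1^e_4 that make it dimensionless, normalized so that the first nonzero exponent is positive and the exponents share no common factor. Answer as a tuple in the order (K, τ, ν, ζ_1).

(2, 1, -1, 2)

M: e_1·(1) + e_2·(0) + e_3·(0) + e_4·(-1) = 0
L: e_1·(-1) + e_2·(0) + e_3·(2) + e_4·(2) = 0
T: e_1·(-2) + e_2·(1) + e_3·(-1) + e_4·(1) = 0
Solving this homogeneous linear system for the smallest-integer solution (first nonzero entry positive) gives (2, 1, -1, 2).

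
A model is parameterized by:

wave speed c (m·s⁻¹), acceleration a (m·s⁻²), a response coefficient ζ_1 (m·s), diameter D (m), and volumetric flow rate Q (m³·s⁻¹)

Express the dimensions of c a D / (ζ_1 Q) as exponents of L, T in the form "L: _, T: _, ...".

Collect each base-dimension exponent across the product:
  L: (1) + (1) − (1) + (1) − (3) = -1
  T: (-1) + (-2) − (1) + (0) − (-1) = -3
So the dimensions are [L⁻¹ T⁻³].

L: -1, T: -3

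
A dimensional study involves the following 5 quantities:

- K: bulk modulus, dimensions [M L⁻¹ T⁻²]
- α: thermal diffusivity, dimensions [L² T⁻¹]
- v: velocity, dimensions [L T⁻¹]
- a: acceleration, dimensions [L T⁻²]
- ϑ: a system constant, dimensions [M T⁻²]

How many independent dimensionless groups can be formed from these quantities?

2

There are 5 variables and 3 base dimensions (M, L, T).
The dimension matrix has rank 3.
Independent dimensionless groups: 5 − 3 = 2.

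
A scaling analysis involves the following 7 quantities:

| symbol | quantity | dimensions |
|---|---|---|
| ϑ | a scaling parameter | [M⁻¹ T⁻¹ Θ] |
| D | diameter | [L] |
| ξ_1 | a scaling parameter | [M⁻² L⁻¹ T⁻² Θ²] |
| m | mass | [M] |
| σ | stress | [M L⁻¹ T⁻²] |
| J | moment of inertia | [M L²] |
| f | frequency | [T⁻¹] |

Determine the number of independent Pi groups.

3

There are 7 variables and 4 base dimensions (M, L, T, Θ).
The dimension matrix has rank 4.
Independent dimensionless groups: 7 − 4 = 3.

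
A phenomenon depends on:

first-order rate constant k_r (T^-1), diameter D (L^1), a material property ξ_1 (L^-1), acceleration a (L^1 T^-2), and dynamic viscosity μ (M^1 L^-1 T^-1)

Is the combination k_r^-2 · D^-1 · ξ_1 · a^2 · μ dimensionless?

no

Sum the exponent of each base dimension across the product:
  M: −2·[k_r]_M − [D]_M + [ξ_1]_M + 2·[a]_M + [μ]_M = −2·(0) − (0) + (0) + 2·(0) + (1) = 1
  L: −2·[k_r]_L − [D]_L + [ξ_1]_L + 2·[a]_L + [μ]_L = −2·(0) − (1) + (-1) + 2·(1) + (-1) = -1
  T: −2·[k_r]_T − [D]_T + [ξ_1]_T + 2·[a]_T + [μ]_T = −2·(-1) − (0) + (0) + 2·(-2) + (-1) = -3
Net dimensions [M L⁻¹ T⁻³] ≠ [1] — not dimensionless.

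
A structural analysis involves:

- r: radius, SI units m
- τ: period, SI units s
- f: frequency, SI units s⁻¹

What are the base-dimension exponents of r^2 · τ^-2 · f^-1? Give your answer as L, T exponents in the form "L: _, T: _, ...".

Collect each base-dimension exponent across the product:
  L: 2·(1) − 2·(0) − (0) = 2
  T: 2·(0) − 2·(1) − (-1) = -1
So the dimensions are [L² T⁻¹].

L: 2, T: -1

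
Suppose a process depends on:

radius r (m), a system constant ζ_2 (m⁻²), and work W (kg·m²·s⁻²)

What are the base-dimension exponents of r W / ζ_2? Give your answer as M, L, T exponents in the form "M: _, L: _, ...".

Collect each base-dimension exponent across the product:
  M: (0) − (0) + (1) = 1
  L: (1) − (-2) + (2) = 5
  T: (0) − (0) + (-2) = -2
So the dimensions are [M L⁵ T⁻²].

M: 1, L: 5, T: -2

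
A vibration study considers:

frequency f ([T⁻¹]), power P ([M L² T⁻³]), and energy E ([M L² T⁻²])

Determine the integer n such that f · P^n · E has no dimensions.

-1

Balance the M exponent: (1)·n from P, plus (0) + (1) = 1 from the rest, must sum to zero.
n + 1 = 0, so n = -1.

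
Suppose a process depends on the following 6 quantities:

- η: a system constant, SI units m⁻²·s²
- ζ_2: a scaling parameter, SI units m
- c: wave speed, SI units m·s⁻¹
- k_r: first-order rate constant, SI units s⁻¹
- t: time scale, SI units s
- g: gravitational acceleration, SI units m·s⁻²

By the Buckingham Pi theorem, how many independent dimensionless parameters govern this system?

There are 6 variables and 2 base dimensions (L, T).
The dimension matrix has rank 2.
Independent dimensionless groups: 6 − 2 = 4.

4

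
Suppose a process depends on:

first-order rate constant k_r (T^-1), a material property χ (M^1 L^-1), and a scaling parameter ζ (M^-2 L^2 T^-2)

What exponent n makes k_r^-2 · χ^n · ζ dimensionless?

Balance the M exponent: (1)·n from χ, plus −2·(0) + (-2) = -2 from the rest, must sum to zero.
n − 2 = 0, so n = 2.

2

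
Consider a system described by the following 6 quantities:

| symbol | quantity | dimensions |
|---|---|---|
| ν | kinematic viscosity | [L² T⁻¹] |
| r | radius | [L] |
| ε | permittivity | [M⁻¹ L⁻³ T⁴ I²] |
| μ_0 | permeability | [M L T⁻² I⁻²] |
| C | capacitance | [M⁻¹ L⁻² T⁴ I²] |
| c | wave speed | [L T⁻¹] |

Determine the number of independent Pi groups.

There are 6 variables and 4 base dimensions (M, L, T, I).
The dimension matrix has rank 3 (less than 4: the dimension vectors are linearly dependent).
Independent dimensionless groups: 6 − 3 = 3.

3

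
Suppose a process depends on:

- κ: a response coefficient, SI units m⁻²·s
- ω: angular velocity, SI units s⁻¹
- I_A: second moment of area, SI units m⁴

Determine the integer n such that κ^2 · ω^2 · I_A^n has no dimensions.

1

Balance the L exponent: (4)·n from I_A, plus 2·(-2) + 2·(0) = -4 from the rest, must sum to zero.
4n − 4 = 0, so n = 1.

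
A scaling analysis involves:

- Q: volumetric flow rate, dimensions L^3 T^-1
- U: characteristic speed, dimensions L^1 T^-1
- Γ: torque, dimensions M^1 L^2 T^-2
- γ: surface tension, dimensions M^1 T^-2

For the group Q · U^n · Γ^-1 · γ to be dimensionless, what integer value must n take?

-1

Balance the L exponent: (1)·n from U, plus (3) − (2) + (0) = 1 from the rest, must sum to zero.
n + 1 = 0, so n = -1.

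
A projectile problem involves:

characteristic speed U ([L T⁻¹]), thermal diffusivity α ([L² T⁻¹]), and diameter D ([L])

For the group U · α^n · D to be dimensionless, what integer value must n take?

-1

Balance the L exponent: (2)·n from α, plus (1) + (1) = 2 from the rest, must sum to zero.
2n + 2 = 0, so n = -1.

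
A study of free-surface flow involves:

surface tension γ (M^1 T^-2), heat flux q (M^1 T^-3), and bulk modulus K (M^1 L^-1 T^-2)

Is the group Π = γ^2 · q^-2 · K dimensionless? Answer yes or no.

no

Sum the exponent of each base dimension across the product:
  M: 2·[γ]_M − 2·[q]_M + [K]_M = 2·(1) − 2·(1) + (1) = 1
  L: 2·[γ]_L − 2·[q]_L + [K]_L = 2·(0) − 2·(0) + (-1) = -1
  T: 2·[γ]_T − 2·[q]_T + [K]_T = 2·(-2) − 2·(-3) + (-2) = 0
Net dimensions [M L⁻¹] ≠ [1] — not dimensionless.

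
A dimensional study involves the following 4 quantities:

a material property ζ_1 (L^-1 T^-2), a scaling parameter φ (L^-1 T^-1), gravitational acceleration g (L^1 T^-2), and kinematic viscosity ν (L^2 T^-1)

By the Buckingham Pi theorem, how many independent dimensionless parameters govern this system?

2

There are 4 variables and 2 base dimensions (L, T).
The dimension matrix has rank 2.
Independent dimensionless groups: 4 − 2 = 2.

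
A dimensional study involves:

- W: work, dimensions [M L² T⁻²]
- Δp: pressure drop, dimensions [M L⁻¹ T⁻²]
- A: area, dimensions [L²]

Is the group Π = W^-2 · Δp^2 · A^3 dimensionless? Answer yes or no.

Sum the exponent of each base dimension across the product:
  M: −2·[W]_M + 2·[Δp]_M + 3·[A]_M = −2·(1) + 2·(1) + 3·(0) = 0
  L: −2·[W]_L + 2·[Δp]_L + 3·[A]_L = −2·(2) + 2·(-1) + 3·(2) = 0
  T: −2·[W]_T + 2·[Δp]_T + 3·[A]_T = −2·(-2) + 2·(-2) + 3·(0) = 0
All base exponents vanish — dimensionless.

yes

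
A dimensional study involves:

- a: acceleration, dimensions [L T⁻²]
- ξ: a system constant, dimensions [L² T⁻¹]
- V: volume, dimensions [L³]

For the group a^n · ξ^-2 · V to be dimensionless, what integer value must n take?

Balance the L exponent: (1)·n from a, plus −2·(2) + (3) = -1 from the rest, must sum to zero.
n − 1 = 0, so n = 1.

1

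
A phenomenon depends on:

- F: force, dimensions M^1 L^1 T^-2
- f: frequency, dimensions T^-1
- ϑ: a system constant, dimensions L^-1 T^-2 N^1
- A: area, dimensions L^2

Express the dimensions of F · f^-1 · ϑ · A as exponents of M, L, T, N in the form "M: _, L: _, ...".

M: 1, L: 2, T: -3, N: 1

Collect each base-dimension exponent across the product:
  M: (1) − (0) + (0) + (0) = 1
  L: (1) − (0) + (-1) + (2) = 2
  T: (-2) − (-1) + (-2) + (0) = -3
  N: (0) − (0) + (1) + (0) = 1
So the dimensions are [M L² T⁻³ N].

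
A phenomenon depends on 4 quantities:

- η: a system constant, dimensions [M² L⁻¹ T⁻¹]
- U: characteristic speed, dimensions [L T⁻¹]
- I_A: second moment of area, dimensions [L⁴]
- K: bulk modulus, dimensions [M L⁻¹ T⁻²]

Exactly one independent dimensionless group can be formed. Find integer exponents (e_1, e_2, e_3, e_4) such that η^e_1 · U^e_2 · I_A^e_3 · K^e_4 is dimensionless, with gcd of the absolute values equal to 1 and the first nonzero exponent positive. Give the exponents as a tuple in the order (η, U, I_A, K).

(1, 3, -1, -2)

M: e_1·(2) + e_2·(0) + e_3·(0) + e_4·(1) = 0
L: e_1·(-1) + e_2·(1) + e_3·(4) + e_4·(-1) = 0
T: e_1·(-1) + e_2·(-1) + e_3·(0) + e_4·(-2) = 0
Solving this homogeneous linear system for the smallest-integer solution (first nonzero entry positive) gives (1, 3, -1, -2).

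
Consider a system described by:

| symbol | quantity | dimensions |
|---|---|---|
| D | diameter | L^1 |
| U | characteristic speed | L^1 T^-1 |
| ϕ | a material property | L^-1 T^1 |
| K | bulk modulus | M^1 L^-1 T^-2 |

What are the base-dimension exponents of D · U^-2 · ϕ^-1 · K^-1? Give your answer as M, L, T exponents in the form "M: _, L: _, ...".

Collect each base-dimension exponent across the product:
  M: (0) − 2·(0) − (0) − (1) = -1
  L: (1) − 2·(1) − (-1) − (-1) = 1
  T: (0) − 2·(-1) − (1) − (-2) = 3
So the dimensions are [M⁻¹ L T³].

M: -1, L: 1, T: 3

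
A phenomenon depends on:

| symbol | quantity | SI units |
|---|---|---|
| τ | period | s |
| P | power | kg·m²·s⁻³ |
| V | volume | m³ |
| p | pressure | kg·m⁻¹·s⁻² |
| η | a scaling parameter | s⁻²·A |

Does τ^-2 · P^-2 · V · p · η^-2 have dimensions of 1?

Sum the exponent of each base dimension across the product:
  M: −2·[τ]_M − 2·[P]_M + [V]_M + [p]_M − 2·[η]_M = −2·(0) − 2·(1) + (0) + (1) − 2·(0) = -1
  L: −2·[τ]_L − 2·[P]_L + [V]_L + [p]_L − 2·[η]_L = −2·(0) − 2·(2) + (3) + (-1) − 2·(0) = -2
  T: −2·[τ]_T − 2·[P]_T + [V]_T + [p]_T − 2·[η]_T = −2·(1) − 2·(-3) + (0) + (-2) − 2·(-2) = 6
  I: −2·[τ]_I − 2·[P]_I + [V]_I + [p]_I − 2·[η]_I = −2·(0) − 2·(0) + (0) + (0) − 2·(1) = -2
Net dimensions [M⁻¹ L⁻² T⁶ I⁻²] ≠ [1] — not dimensionless.

no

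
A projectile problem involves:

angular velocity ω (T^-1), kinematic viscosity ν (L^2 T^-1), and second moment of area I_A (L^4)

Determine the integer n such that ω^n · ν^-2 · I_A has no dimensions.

Balance the T exponent: (-1)·n from ω, plus −2·(-1) + (0) = 2 from the rest, must sum to zero.
−n + 2 = 0, so n = 2.

2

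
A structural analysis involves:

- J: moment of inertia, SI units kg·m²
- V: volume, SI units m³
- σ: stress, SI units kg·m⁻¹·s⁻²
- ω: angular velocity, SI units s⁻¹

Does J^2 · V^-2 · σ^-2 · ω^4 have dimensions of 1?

yes

Sum the exponent of each base dimension across the product:
  M: 2·[J]_M − 2·[V]_M − 2·[σ]_M + 4·[ω]_M = 2·(1) − 2·(0) − 2·(1) + 4·(0) = 0
  L: 2·[J]_L − 2·[V]_L − 2·[σ]_L + 4·[ω]_L = 2·(2) − 2·(3) − 2·(-1) + 4·(0) = 0
  T: 2·[J]_T − 2·[V]_T − 2·[σ]_T + 4·[ω]_T = 2·(0) − 2·(0) − 2·(-2) + 4·(-1) = 0
All base exponents vanish — dimensionless.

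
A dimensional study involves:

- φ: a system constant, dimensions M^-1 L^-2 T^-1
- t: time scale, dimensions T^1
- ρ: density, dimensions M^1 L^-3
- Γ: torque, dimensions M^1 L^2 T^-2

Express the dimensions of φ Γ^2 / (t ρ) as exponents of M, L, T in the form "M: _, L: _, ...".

M: 0, L: 5, T: -6

Collect each base-dimension exponent across the product:
  M: (-1) − (0) − (1) + 2·(1) = 0
  L: (-2) − (0) − (-3) + 2·(2) = 5
  T: (-1) − (1) − (0) + 2·(-2) = -6
So the dimensions are [L⁵ T⁻⁶].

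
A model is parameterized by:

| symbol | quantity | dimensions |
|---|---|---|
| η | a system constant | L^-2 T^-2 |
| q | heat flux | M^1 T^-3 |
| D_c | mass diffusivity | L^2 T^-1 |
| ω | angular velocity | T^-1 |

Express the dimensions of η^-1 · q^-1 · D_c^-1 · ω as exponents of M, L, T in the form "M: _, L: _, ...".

Collect each base-dimension exponent across the product:
  M: −(0) − (1) − (0) + (0) = -1
  L: −(-2) − (0) − (2) + (0) = 0
  T: −(-2) − (-3) − (-1) + (-1) = 5
So the dimensions are [M⁻¹ T⁵].

M: -1, L: 0, T: 5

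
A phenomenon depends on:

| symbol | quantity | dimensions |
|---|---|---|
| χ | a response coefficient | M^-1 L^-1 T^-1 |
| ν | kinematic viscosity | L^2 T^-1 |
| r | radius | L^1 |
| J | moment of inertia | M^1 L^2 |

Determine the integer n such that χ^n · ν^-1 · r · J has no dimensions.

1

Balance the M exponent: (-1)·n from χ, plus −(0) + (0) + (1) = 1 from the rest, must sum to zero.
−n + 1 = 0, so n = 1.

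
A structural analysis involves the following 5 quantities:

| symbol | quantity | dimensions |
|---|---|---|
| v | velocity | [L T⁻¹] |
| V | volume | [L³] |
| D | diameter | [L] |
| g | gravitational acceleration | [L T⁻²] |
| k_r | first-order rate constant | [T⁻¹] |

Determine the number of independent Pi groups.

3

There are 5 variables and 2 base dimensions (L, T).
The dimension matrix has rank 2.
Independent dimensionless groups: 5 − 2 = 3.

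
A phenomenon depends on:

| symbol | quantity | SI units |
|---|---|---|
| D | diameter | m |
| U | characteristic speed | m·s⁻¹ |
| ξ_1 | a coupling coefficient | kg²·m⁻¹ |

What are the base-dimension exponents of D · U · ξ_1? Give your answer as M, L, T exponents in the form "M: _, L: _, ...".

M: 2, L: 1, T: -1

Collect each base-dimension exponent across the product:
  M: (0) + (0) + (2) = 2
  L: (1) + (1) + (-1) = 1
  T: (0) + (-1) + (0) = -1
So the dimensions are [M² L T⁻¹].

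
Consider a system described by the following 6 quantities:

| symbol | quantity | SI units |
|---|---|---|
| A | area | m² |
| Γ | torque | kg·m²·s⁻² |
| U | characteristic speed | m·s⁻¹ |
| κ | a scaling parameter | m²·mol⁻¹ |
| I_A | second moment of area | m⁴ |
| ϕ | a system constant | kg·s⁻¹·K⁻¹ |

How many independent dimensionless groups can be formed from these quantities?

There are 6 variables and 5 base dimensions (M, L, T, Θ, N).
The dimension matrix has rank 5.
Independent dimensionless groups: 6 − 5 = 1.

1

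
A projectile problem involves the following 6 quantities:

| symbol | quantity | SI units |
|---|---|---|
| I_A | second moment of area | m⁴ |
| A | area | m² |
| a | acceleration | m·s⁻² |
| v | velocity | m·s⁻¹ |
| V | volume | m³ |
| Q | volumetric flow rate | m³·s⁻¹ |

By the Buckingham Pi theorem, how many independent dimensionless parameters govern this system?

There are 6 variables and 2 base dimensions (L, T).
The dimension matrix has rank 2.
Independent dimensionless groups: 6 − 2 = 4.

4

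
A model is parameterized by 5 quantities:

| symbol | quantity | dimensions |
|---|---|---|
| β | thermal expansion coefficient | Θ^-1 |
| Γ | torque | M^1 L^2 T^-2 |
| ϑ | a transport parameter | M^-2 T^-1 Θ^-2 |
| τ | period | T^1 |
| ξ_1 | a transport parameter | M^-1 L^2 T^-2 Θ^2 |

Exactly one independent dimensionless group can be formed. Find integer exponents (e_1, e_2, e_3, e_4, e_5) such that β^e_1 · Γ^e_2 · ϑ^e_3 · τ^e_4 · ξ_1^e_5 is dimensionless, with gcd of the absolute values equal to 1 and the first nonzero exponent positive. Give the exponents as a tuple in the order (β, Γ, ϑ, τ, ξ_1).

(4, -1, -1, -1, 1)

M: e_1·(0) + e_2·(1) + e_3·(-2) + e_4·(0) + e_5·(-1) = 0
L: e_1·(0) + e_2·(2) + e_3·(0) + e_4·(0) + e_5·(2) = 0
T: e_1·(0) + e_2·(-2) + e_3·(-1) + e_4·(1) + e_5·(-2) = 0
Θ: e_1·(-1) + e_2·(0) + e_3·(-2) + e_4·(0) + e_5·(2) = 0
Solving this homogeneous linear system for the smallest-integer solution (first nonzero entry positive) gives (4, -1, -1, -1, 1).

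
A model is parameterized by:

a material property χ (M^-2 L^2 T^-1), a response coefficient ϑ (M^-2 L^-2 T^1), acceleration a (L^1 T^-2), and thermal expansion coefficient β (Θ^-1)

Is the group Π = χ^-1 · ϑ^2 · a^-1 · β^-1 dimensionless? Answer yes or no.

no

Sum the exponent of each base dimension across the product:
  M: −[χ]_M + 2·[ϑ]_M − [a]_M − [β]_M = −(-2) + 2·(-2) − (0) − (0) = -2
  L: −[χ]_L + 2·[ϑ]_L − [a]_L − [β]_L = −(2) + 2·(-2) − (1) − (0) = -7
  T: −[χ]_T + 2·[ϑ]_T − [a]_T − [β]_T = −(-1) + 2·(1) − (-2) − (0) = 5
  Θ: −[χ]_Θ + 2·[ϑ]_Θ − [a]_Θ − [β]_Θ = −(0) + 2·(0) − (0) − (-1) = 1
Net dimensions [M⁻² L⁻⁷ T⁵ Θ] ≠ [1] — not dimensionless.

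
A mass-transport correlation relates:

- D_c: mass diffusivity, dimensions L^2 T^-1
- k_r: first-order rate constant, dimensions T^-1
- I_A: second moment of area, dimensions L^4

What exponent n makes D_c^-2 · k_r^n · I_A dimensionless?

2

Balance the T exponent: (-1)·n from k_r, plus −2·(-1) + (0) = 2 from the rest, must sum to zero.
−n + 2 = 0, so n = 2.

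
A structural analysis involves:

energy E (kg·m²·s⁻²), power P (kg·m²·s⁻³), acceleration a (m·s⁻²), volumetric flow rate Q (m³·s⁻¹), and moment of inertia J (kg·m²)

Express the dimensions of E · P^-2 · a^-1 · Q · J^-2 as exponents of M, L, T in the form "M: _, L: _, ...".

Collect each base-dimension exponent across the product:
  M: (1) − 2·(1) − (0) + (0) − 2·(1) = -3
  L: (2) − 2·(2) − (1) + (3) − 2·(2) = -4
  T: (-2) − 2·(-3) − (-2) + (-1) − 2·(0) = 5
So the dimensions are [M⁻³ L⁻⁴ T⁵].

M: -3, L: -4, T: 5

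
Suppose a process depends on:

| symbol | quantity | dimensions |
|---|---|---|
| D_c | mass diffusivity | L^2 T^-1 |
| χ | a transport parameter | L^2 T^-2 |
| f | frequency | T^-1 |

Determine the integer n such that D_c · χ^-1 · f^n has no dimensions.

Balance the T exponent: (-1)·n from f, plus (-1) − (-2) = 1 from the rest, must sum to zero.
−n + 1 = 0, so n = 1.

1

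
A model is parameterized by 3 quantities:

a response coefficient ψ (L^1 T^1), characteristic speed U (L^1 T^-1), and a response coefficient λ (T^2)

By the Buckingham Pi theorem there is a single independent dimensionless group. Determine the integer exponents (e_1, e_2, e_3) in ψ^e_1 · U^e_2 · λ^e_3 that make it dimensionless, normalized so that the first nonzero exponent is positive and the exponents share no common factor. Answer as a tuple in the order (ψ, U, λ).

L: e_1·(1) + e_2·(1) + e_3·(0) = 0
T: e_1·(1) + e_2·(-1) + e_3·(2) = 0
Solving this homogeneous linear system for the smallest-integer solution (first nonzero entry positive) gives (1, -1, -1).

(1, -1, -1)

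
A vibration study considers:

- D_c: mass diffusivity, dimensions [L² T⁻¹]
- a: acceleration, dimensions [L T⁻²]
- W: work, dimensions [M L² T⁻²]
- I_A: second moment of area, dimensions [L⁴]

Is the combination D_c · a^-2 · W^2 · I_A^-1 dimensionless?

no

Sum the exponent of each base dimension across the product:
  M: [D_c]_M − 2·[a]_M + 2·[W]_M − [I_A]_M = (0) − 2·(0) + 2·(1) − (0) = 2
  L: [D_c]_L − 2·[a]_L + 2·[W]_L − [I_A]_L = (2) − 2·(1) + 2·(2) − (4) = 0
  T: [D_c]_T − 2·[a]_T + 2·[W]_T − [I_A]_T = (-1) − 2·(-2) + 2·(-2) − (0) = -1
Net dimensions [M² T⁻¹] ≠ [1] — not dimensionless.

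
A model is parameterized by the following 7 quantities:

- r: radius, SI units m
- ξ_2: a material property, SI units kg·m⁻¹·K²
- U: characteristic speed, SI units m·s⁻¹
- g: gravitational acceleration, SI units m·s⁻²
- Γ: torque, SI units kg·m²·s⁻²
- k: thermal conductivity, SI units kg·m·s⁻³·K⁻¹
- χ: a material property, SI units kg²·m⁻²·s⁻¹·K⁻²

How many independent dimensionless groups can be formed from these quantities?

3

There are 7 variables and 4 base dimensions (M, L, T, Θ).
The dimension matrix has rank 4.
Independent dimensionless groups: 7 − 4 = 3.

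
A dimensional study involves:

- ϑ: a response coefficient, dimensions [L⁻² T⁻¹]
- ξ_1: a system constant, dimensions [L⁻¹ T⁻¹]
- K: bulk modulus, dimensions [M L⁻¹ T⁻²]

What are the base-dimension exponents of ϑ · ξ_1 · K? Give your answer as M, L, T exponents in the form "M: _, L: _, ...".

M: 1, L: -4, T: -4

Collect each base-dimension exponent across the product:
  M: (0) + (0) + (1) = 1
  L: (-2) + (-1) + (-1) = -4
  T: (-1) + (-1) + (-2) = -4
So the dimensions are [M L⁻⁴ T⁻⁴].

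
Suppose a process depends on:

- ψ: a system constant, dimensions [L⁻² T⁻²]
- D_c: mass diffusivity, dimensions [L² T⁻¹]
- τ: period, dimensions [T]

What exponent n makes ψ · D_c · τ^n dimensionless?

3

Balance the T exponent: (1)·n from τ, plus (-2) + (-1) = -3 from the rest, must sum to zero.
n − 3 = 0, so n = 3.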